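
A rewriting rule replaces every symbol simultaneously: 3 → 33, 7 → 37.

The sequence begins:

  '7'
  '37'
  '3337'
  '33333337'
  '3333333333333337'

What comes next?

Rewriting the 16 symbols of 3333333333333337 one by one yields 33 33 33 33 33 33 33 33 33 33 33 33 33 33 33 37; concatenated:

33333333333333333333333333333337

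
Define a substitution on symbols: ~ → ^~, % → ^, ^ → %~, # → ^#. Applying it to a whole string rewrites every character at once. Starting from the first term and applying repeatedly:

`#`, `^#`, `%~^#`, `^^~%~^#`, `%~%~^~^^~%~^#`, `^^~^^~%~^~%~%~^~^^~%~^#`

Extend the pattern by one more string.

%~%~^~%~%~^~^^~%~^~^^~^^~%~^~%~%~^~^^~%~^#

Applying the rule to each of the 23 symbols of ^^~^^~%~^~%~%~^~^^~%~^# gives the pieces %~ %~ ^~ %~ %~ ^~ ^ ^~ %~ ^~ ^ ^~ ^ ^~ %~ ^~ %~ %~ ^~ ^ ^~ %~ ^#, which concatenate to the answer.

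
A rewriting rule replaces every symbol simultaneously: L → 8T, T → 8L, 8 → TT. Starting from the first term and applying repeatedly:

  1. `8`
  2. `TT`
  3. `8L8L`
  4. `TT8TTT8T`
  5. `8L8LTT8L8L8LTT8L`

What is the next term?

φ(8L8LTT8L8L8LTT8L) expands symbol-by-symbol to TT 8T TT 8T 8L 8L TT 8T TT 8T TT 8T 8L 8L TT 8T; joining the 16 pieces gives the next term.

TT8TTT8T8L8LTT8TTT8TTT8T8L8LTT8T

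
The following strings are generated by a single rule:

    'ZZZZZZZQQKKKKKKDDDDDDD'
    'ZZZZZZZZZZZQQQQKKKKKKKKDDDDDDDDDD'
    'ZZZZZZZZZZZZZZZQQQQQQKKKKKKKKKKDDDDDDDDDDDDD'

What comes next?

ZZZZZZZZZZZZZZZZZZZQQQQQQQQKKKKKKKKKKKKDDDDDDDDDDDDDDDD

Each string has the form Z^{4n-1} Q^{2n-2} K^{2n+2} D^{3n+1}, where the shown terms are n = 2, 3, 4.
Setting n = 5 gives 19, 8, 12, 16 characters in each block.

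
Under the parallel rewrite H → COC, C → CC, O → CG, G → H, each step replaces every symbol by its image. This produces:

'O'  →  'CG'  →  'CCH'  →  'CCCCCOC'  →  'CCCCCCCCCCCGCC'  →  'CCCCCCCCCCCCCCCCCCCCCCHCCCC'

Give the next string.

Rewriting the 27 symbols of CCCCCCCCCCCCCCCCCCCCCCHCCCC one by one yields CC CC CC CC CC CC CC CC CC CC CC CC CC CC CC CC CC CC CC CC CC CC COC CC CC CC CC; concatenated:

CCCCCCCCCCCCCCCCCCCCCCCCCCCCCCCCCCCCCCCCCCCCCOCCCCCCCCC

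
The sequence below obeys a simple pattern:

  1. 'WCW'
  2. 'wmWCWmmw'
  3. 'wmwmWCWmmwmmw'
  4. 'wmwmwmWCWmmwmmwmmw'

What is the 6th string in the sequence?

wmwmwmwmwmWCWmmwmmwmmwmmwmmw

Each term wraps the previous one in wm on the left and mmw on the right.
From wmwmwmWCWmmwmmwmmw, 2 further steps: wmwmwmWCWmmwmmwmmw → wmwmwmwmWCWmmwmmwmmwmmw → (answer).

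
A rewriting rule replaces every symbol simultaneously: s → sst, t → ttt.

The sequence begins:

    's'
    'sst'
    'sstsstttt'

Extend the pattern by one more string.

sstssttttsstssttttttttttttt

Apply φ to sstsstttt symbol by symbol: s→sst, s→sst, t→ttt, s→sst, s→sst, t→ttt, t→ttt, t→ttt, t→ttt; joined: sst sst ttt sst sst ttt ttt ttt ttt.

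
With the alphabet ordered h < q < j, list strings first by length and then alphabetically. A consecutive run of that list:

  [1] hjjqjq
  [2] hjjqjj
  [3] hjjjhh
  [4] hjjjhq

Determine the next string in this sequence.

The successor of hjjjhq increments the rightmost position that isn't already j and resets every position after it to h.

hjjjhj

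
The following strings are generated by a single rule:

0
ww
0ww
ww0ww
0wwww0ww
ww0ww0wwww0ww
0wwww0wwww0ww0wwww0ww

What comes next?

Each term (from the third on) is the two preceding terms concatenated in order: term 3 = 0·ww = 0ww.
The next term joins ww0ww0wwww0ww and 0wwww0wwww0ww0wwww0ww.

ww0ww0wwww0ww0wwww0wwww0ww0wwww0ww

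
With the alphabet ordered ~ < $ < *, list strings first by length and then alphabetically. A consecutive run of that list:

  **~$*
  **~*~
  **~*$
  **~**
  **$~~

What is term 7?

Continuing the enumeration 2 steps past **$~~: **$~~ → **$~$ → (answer).

**$~*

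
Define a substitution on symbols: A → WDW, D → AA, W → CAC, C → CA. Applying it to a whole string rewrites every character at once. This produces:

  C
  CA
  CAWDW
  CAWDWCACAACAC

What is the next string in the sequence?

Rewriting the 13 symbols of CAWDWCACAACAC one by one yields CA WDW CAC AA CAC CA WDW CA WDW WDW CA WDW CA; concatenated:

CAWDWCACAACACCAWDWCAWDWWDWCAWDWCA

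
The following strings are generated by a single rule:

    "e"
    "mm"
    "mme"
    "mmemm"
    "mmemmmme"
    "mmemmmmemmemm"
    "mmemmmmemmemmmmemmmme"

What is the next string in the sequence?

mmemmmmemmemmmmemmmmemmemmmmemmemm

From term 3 onward, concatenate the last term with the second-to-last: mm·e = mme, mme·mm = mmemm, …
So term 8 is mmemmmmemmemmmmemmmme·mmemmmmemmemm.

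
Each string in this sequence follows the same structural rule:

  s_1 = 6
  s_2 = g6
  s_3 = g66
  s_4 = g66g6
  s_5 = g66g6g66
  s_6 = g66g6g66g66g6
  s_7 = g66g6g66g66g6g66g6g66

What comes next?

From term 3 onward, concatenate the last term with the second-to-last: g6·6 = g66, g66·g6 = g66g6, …
So term 8 is g66g6g66g66g6g66g6g66·g66g6g66g66g6.

g66g6g66g66g6g66g6g66g66g6g66g66g6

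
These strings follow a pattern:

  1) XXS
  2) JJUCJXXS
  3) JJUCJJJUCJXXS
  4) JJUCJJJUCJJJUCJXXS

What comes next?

Each term is the previous one with JJUCJ prepended.
So the next term is JJUCJ·JJUCJJJUCJJJUCJXXS.

JJUCJJJUCJJJUCJJJUCJXXS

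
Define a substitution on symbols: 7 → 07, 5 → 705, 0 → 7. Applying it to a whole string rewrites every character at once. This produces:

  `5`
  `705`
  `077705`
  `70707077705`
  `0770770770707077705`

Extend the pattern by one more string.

Rewriting the 19 symbols of 0770770770707077705 one by one yields 7 07 07 7 07 07 7 07 07 7 07 7 07 7 07 07 07 7 705; concatenated:

70707707077070770770770707077705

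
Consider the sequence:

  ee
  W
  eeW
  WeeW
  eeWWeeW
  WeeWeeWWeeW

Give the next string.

From term 3 onward, concatenate the second-to-last term with the last: ee·W = eeW, W·eeW = WeeW, …
Continuing: eeWWeeW · WeeWeeWWeeW gives term 7.

eeWWeeWWeeWeeWWeeW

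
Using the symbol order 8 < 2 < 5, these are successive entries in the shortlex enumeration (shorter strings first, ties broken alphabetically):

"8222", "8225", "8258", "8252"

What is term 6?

8588

Advancing 2 positions from 8252 through 8252 → 8255 reaches term 6.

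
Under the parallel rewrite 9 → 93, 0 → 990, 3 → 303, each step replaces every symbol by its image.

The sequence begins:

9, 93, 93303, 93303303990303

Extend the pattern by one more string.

Replace each of the 14 characters of 93303303990303 in place — 93 303 303 990 303 303 990 303 93 93 990 303 990 303 — and concatenate.

933033039903033039903039393990303990303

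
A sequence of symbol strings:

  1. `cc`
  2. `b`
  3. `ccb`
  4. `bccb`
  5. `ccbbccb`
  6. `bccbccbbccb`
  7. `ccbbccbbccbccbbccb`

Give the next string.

From term 3 onward, concatenate the second-to-last term with the last: cc·b = ccb, b·ccb = bccb, …
The next term joins bccbccbbccb and ccbbccbbccbccbbccb.

bccbccbbccbccbbccbbccbccbbccb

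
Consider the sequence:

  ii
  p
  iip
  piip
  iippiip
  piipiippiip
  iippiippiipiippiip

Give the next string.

From term 3 onward, concatenate the second-to-last term with the last: ii·p = iip, p·iip = piip, …
So term 8 is piipiippiip·iippiippiipiippiip.

piipiippiipiippiippiipiippiip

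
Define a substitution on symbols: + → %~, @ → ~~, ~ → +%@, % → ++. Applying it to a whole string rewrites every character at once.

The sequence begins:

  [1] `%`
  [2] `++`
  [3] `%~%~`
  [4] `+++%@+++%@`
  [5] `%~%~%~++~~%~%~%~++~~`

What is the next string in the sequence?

+++%@+++%@+++%@%~%~+%@+%@+++%@+++%@+++%@%~%~+%@+%@

φ(%~%~%~++~~%~%~%~++~~) expands symbol-by-symbol to ++ +%@ ++ +%@ ++ +%@ %~ %~ +%@ +%@ ++ +%@ ++ +%@ ++ +%@ %~ %~ +%@ +%@; joining the 20 pieces gives the next term.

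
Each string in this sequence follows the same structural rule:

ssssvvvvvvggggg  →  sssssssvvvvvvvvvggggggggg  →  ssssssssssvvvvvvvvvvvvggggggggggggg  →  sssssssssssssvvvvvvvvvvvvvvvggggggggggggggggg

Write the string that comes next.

Reading off run lengths: s runs 4, 7, 10, 13; v runs 6, 9, 12, 15; g runs 5, 9, 13, 17 — each is linear in n (n = 1, 2, …).
For the next term, n = 5, so the run lengths are 16, 18, 21.

ssssssssssssssssvvvvvvvvvvvvvvvvvvggggggggggggggggggggg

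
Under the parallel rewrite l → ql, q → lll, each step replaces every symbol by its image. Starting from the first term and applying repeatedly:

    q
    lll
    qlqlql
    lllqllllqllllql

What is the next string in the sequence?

qlqlqllllqlqlqlqllllqlqlqlqllllql

φ(lllqllllqllllql) expands symbol-by-symbol to ql ql ql lll ql ql ql ql lll ql ql ql ql lll ql; joining the 15 pieces gives the next term.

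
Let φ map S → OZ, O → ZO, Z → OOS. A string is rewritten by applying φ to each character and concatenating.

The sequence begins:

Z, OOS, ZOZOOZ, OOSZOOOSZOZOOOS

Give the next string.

ZOZOOZOOSZOZOZOOZOOSZOOOSZOZOZOOZ

Replace each of the 15 characters of OOSZOOOSZOZOOOS in place — ZO ZO OZ OOS ZO ZO ZO OZ OOS ZO OOS ZO ZO ZO OZ — and concatenate.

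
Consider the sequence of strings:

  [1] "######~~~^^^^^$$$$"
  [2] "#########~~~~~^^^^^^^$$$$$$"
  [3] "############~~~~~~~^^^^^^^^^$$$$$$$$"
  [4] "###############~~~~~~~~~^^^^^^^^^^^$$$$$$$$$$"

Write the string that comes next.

Each string has the form #^{3n} ~^{2n-1} ^^{2n+1} $^{2n}, where the shown terms are n = 2, 3, 4, 5.
Setting n = 6 gives 18, 11, 13, 12 characters in each block.

##################~~~~~~~~~~~^^^^^^^^^^^^^$$$$$$$$$$$$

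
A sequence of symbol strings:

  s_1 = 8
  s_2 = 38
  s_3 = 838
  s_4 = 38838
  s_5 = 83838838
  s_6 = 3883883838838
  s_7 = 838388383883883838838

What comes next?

3883883838838838388383883883838838

Each term (from the third on) is the two preceding terms concatenated in order: term 3 = 8·38 = 838.
The next term joins 3883883838838 and 838388383883883838838.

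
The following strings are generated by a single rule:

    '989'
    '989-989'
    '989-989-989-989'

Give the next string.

s(k+1) = s(k)·-·s(k) — each term doubles the last with '-' between the halves.
Doubling 989-989-989-989 with '-' between the halves:

989-989-989-989-989-989-989-989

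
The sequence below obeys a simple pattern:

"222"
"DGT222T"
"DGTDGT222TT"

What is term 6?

Each term wraps the previous one in DGT on the left and T on the right.
From DGTDGT222TT, 3 further steps: DGTDGT222TT → DGTDGTDGT222TTT → DGTDGTDGTDGT222TTTT → (answer).

DGTDGTDGTDGTDGT222TTTTT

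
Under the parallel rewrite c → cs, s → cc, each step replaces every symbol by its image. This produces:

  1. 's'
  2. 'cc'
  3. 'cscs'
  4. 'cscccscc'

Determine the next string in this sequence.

Expanding cscccscc: c→cs, s→cc, c→cs, c→cs, c→cs, s→cc, c→cs, c→cs. Concatenated: cs cc cs cs cs cc cs cs.

cscccscscscccscs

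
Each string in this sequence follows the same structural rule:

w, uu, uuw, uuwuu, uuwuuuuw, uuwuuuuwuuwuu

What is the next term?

This is a Fibonacci-style word recurrence s(k) = s(k−1)·s(k−2): e.g. uu·w = uuw.
The next term joins uuwuuuuwuuwuu and uuwuuuuw.

uuwuuuuwuuwuuuuwuuuuw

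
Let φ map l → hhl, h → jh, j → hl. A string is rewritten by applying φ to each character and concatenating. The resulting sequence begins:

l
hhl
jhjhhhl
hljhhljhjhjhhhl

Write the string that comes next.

jhhhlhljhjhhhlhljhhljhhljhjhjhhhl

Applying the rule to each of the 15 symbols of hljhhljhjhjhhhl gives the pieces jh hhl hl jh jh hhl hl jh hl jh hl jh jh jh hhl, which concatenate to the answer.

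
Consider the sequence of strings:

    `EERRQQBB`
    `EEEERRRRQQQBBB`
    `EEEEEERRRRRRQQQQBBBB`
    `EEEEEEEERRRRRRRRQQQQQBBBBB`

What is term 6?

EEEEEEEEEEEERRRRRRRRRRRRQQQQQQQBBBBBBB

The n-th term is 2n E's then 2n R's then n+1 Q's then n+1 B's (n = 1, 2, …).
Setting n = 6 gives 12, 12, 7, 7 characters in each block.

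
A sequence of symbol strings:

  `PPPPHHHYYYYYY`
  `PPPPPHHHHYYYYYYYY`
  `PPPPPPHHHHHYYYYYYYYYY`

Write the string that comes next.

PPPPPPPHHHHHHYYYYYYYYYYYY

Reading off run lengths: P runs 4, 5, 6; H runs 3, 4, 5; Y runs 6, 8, 10 — each is linear in n, where the shown terms are n = 3, 4, 5.
Setting n = 6 gives 7, 6, 12 characters in each block.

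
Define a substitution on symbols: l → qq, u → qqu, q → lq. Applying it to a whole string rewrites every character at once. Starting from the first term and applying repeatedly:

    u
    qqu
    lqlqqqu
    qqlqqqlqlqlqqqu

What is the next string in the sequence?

Rewriting the 15 symbols of qqlqqqlqlqlqqqu one by one yields lq lq qq lq lq lq qq lq qq lq qq lq lq lq qqu; concatenated:

lqlqqqlqlqlqqqlqqqlqqqlqlqlqqqu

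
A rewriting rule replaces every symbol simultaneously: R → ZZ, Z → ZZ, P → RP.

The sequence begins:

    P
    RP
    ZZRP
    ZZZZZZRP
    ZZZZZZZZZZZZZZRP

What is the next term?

ZZZZZZZZZZZZZZZZZZZZZZZZZZZZZZRP

Replace each of the 16 characters of ZZZZZZZZZZZZZZRP in place — ZZ ZZ ZZ ZZ ZZ ZZ ZZ ZZ ZZ ZZ ZZ ZZ ZZ ZZ ZZ RP — and concatenate.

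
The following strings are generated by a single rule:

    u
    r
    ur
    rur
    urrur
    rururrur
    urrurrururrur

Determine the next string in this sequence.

rururrururrurrururrur

This is a Fibonacci-style word recurrence s(k) = s(k−2)·s(k−1): e.g. u·r = ur.
So term 8 is rururrur·urrurrururrur.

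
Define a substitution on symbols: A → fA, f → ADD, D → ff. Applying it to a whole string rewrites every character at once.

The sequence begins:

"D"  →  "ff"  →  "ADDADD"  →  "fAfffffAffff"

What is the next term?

ADDfAADDADDADDADDADDfAADDADDADDADD

Apply φ to fAfffffAffff symbol by symbol: f→ADD, A→fA, f→ADD, f→ADD, f→ADD, f→ADD, f→ADD, A→fA, f→ADD, f→ADD, f→ADD, f→ADD; joined: ADD fA ADD ADD ADD ADD ADD fA ADD ADD ADD ADD.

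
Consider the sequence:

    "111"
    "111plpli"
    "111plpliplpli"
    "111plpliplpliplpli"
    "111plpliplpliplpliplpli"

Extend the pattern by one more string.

Each term is the previous one with plpli appended.
So the next term is 111plpliplpliplpliplpli·plpli.

111plpliplpliplpliplpliplpli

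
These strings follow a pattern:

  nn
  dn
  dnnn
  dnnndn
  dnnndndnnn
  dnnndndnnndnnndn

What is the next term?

This is a Fibonacci-style word recurrence s(k) = s(k−1)·s(k−2): e.g. dn·nn = dnnn.
So term 7 is dnnndndnnndnnndn·dnnndndnnn.

dnnndndnnndnnndndnnndndnnn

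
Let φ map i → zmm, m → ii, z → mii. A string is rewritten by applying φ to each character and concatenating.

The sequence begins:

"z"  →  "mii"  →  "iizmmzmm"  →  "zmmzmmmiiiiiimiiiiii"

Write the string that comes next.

Rewriting the 20 symbols of zmmzmmmiiiiiimiiiiii one by one yields mii ii ii mii ii ii ii zmm zmm zmm zmm zmm zmm ii zmm zmm zmm zmm zmm zmm; concatenated:

miiiiiimiiiiiiiizmmzmmzmmzmmzmmzmmiizmmzmmzmmzmmzmmzmm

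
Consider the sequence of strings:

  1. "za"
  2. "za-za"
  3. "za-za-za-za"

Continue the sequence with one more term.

Every step duplicates the string with '-' between the halves.
Doubling za-za-za-za with '-' between the halves:

za-za-za-za-za-za-za-za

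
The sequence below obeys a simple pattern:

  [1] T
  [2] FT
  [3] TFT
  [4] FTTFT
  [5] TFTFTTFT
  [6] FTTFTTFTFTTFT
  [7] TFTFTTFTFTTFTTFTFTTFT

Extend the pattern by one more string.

From term 3 onward, concatenate the second-to-last term with the last: T·FT = TFT, FT·TFT = FTTFT, …
Continuing: FTTFTTFTFTTFT · TFTFTTFTFTTFTTFTFTTFT gives term 8.

FTTFTTFTFTTFTTFTFTTFTFTTFTTFTFTTFT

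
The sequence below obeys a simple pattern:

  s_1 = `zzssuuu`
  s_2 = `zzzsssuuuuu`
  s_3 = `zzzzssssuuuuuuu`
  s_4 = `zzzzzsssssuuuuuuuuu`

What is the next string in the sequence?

zzzzzzssssssuuuuuuuuuuu

Reading off run lengths: z runs 2, 3, 4, 5; s runs 2, 3, 4, 5; u runs 3, 5, 7, 9 — each is linear in n (n = 1, 2, …).
Setting n = 5 gives 6, 6, 11 characters in each block.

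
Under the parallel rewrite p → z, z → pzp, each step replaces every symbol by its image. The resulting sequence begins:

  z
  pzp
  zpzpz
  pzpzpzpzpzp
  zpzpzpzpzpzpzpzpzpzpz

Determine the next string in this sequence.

pzpzpzpzpzpzpzpzpzpzpzpzpzpzpzpzpzpzpzpzpzp

Replace each of the 21 characters of zpzpzpzpzpzpzpzpzpzpz in place — pzp z pzp z pzp z pzp z pzp z pzp z pzp z pzp z pzp z pzp z pzp — and concatenate.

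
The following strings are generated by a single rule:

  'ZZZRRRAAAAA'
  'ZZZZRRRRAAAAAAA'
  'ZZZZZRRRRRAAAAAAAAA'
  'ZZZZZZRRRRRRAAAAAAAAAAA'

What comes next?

Term n consists of n Z's, followed by n R's, followed by 2n-1 A's, where the shown terms are n = 3, 4, 5, 6.
Setting n = 7 gives 7, 7, 13 characters in each block.

ZZZZZZZRRRRRRRAAAAAAAAAAAAA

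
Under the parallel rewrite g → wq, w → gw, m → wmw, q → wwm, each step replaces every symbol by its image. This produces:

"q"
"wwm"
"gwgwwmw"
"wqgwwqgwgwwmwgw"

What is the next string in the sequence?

Replace each of the 15 characters of wqgwwqgwgwwmwgw in place — gw wwm wq gw gw wwm wq gw wq gw gw wmw gw wq gw — and concatenate.

gwwwmwqgwgwwwmwqgwwqgwgwwmwgwwqgw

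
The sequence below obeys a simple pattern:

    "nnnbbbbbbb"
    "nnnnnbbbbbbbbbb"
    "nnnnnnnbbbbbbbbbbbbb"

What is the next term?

nnnnnnnnnbbbbbbbbbbbbbbbb

Each string has the form n^{2n-1} b^{3n+1}, where the shown terms are n = 2, 3, 4.
At n = 5 the blocks have lengths 9, 16.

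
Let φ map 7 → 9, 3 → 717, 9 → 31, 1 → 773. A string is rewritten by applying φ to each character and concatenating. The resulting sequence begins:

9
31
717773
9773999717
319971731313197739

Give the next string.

Rewriting the 18 symbols of 319971731313197739 one by one yields 717 773 31 31 9 773 9 717 773 717 773 717 773 31 9 9 717 31; concatenated:

717773313197739717773717773717773319971731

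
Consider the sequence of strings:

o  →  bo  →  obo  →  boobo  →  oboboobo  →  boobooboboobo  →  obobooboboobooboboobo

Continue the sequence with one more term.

booboobobooboobobooboboobooboboobo

This is a Fibonacci-style word recurrence s(k) = s(k−2)·s(k−1): e.g. o·bo = obo.
The next term joins boobooboboobo and obobooboboobooboboobo.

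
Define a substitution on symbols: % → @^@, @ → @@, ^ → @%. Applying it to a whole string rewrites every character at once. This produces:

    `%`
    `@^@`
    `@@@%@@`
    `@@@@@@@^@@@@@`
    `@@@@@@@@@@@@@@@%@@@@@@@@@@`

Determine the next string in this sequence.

Applying the rule to each of the 26 symbols of @@@@@@@@@@@@@@@%@@@@@@@@@@ gives the pieces @@ @@ @@ @@ @@ @@ @@ @@ @@ @@ @@ @@ @@ @@ @@ @^@ @@ @@ @@ @@ @@ @@ @@ @@ @@ @@, which concatenate to the answer.

@@@@@@@@@@@@@@@@@@@@@@@@@@@@@@@^@@@@@@@@@@@@@@@@@@@@@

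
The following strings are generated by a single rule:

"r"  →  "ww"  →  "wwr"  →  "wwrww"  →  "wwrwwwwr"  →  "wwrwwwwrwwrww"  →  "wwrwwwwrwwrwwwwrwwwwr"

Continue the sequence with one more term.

From term 3 onward, concatenate the last term with the second-to-last: ww·r = wwr, wwr·ww = wwrww, …
So term 8 is wwrwwwwrwwrwwwwrwwwwr·wwrwwwwrwwrww.

wwrwwwwrwwrwwwwrwwwwrwwrwwwwrwwrww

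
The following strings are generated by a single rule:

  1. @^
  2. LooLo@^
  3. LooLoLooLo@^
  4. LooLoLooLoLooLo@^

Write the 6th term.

The strings grow by a fixed prefix LooLo each time.
From LooLoLooLoLooLo@^, 2 further steps: LooLoLooLoLooLo@^ → LooLoLooLoLooLoLooLo@^ → (answer).

LooLoLooLoLooLoLooLoLooLo@^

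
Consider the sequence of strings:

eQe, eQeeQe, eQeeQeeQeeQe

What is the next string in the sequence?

eQeeQeeQeeQeeQeeQeeQeeQe

Every step duplicates the string.
So the next term is two copies of eQeeQeeQeeQe.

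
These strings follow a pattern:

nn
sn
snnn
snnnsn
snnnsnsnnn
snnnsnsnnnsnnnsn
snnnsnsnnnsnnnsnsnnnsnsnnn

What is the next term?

This is a Fibonacci-style word recurrence s(k) = s(k−1)·s(k−2): e.g. sn·nn = snnn.
So term 8 is snnnsnsnnnsnnnsnsnnnsnsnnn·snnnsnsnnnsnnnsn.

snnnsnsnnnsnnnsnsnnnsnsnnnsnnnsnsnnnsnnnsn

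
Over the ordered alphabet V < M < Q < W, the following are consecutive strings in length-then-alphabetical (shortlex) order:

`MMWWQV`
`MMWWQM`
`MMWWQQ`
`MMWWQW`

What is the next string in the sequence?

Find the rightmost character of MMWWQW below W, bump it to the next letter, and reset everything to its right to V.

MMWWWV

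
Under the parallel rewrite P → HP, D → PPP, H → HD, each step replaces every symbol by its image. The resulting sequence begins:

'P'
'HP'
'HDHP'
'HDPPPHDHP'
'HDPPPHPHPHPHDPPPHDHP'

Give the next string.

HDPPPHPHPHPHDHPHDHPHDHPHDPPPHPHPHPHDPPPHDHP

φ(HDPPPHPHPHPHDPPPHDHP) expands symbol-by-symbol to HD PPP HP HP HP HD HP HD HP HD HP HD PPP HP HP HP HD PPP HD HP; joining the 20 pieces gives the next term.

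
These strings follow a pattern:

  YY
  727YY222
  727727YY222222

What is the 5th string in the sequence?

727727727727YY222222222222

Every step adds 727 to the front and 222 to the end of the previous string.
From 727727YY222222, 2 further steps: 727727YY222222 → 727727727YY222222222 → (answer).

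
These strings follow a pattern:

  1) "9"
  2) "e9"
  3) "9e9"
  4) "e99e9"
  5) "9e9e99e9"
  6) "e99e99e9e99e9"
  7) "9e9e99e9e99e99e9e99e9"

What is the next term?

e99e99e9e99e99e9e99e9e99e99e9e99e9

From term 3 onward, concatenate the second-to-last term with the last: 9·e9 = 9e9, e9·9e9 = e99e9, …
Continuing: e99e99e9e99e9 · 9e9e99e9e99e99e9e99e9 gives term 8.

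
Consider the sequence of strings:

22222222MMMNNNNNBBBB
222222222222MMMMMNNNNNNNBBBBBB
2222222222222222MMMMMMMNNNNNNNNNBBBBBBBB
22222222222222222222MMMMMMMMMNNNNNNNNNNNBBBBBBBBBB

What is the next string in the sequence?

Reading off run lengths: 2 runs 8, 12, 16, 20; M runs 3, 5, 7, 9; N runs 5, 7, 9, 11; B runs 4, 6, 8, 10 — each is linear in n, where the shown terms are n = 2, 3, 4, 5.
Setting n = 6 gives 24, 11, 13, 12 characters in each block.

222222222222222222222222MMMMMMMMMMMNNNNNNNNNNNNNBBBBBBBBBBBB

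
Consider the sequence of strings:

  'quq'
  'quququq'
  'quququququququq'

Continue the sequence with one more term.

quququququququququququququququq

Each string is two copies of the previous one joined by 'u'.
So the next term is two copies of quququququququq with 'u' between the halves.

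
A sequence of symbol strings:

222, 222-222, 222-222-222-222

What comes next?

222-222-222-222-222-222-222-222

Every step duplicates the string with '-' between the halves.
So the next term is two copies of 222-222-222-222 with '-' between the halves.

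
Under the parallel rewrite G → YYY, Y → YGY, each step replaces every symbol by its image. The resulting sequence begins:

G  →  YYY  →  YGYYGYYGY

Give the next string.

Apply φ to YGYYGYYGY symbol by symbol: Y→YGY, G→YYY, Y→YGY, Y→YGY, G→YYY, Y→YGY, Y→YGY, G→YYY, Y→YGY; joined: YGY YYY YGY YGY YYY YGY YGY YYY YGY.

YGYYYYYGYYGYYYYYGYYGYYYYYGY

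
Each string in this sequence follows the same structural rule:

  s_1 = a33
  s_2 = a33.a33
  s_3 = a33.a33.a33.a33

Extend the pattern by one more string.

a33.a33.a33.a33.a33.a33.a33.a33

Every step duplicates the string with '.' between the halves.
So the next term is two copies of a33.a33.a33.a33 with '.' between the halves.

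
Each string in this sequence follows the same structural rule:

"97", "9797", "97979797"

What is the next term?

9797979797979797

Each string is two copies of the previous one concatenated.
So the next term is two copies of 97979797.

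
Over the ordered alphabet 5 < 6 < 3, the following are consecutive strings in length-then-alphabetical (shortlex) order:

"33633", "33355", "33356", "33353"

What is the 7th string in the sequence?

Continuing the enumeration 3 steps past 33353: 33353 → 33365 → 33366 → (answer).

33363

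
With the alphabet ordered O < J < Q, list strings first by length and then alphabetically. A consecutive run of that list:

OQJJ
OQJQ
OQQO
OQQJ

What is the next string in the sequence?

OQQQ

The successor of OQQJ increments the rightmost position that isn't already Q and resets every position after it to O.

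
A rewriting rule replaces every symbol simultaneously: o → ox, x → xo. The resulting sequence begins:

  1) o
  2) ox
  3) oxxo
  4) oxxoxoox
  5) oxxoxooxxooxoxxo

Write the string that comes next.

Rewriting the 16 symbols of oxxoxooxxooxoxxo one by one yields ox xo xo ox xo ox ox xo xo ox ox xo ox xo xo ox; concatenated:

oxxoxooxxooxoxxoxooxoxxooxxoxoox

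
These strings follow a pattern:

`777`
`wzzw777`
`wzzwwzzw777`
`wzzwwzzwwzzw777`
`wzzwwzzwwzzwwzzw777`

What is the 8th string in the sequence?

wzzwwzzwwzzwwzzwwzzwwzzwwzzw777

Each term is the previous one with wzzw prepended.
From wzzwwzzwwzzwwzzw777, 3 further steps: wzzwwzzwwzzwwzzw777 → wzzwwzzwwzzwwzzwwzzw777 → wzzwwzzwwzzwwzzwwzzwwzzw777 → (answer).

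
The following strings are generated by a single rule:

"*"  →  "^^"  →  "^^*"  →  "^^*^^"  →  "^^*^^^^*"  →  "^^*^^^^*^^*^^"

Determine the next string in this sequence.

This is a Fibonacci-style word recurrence s(k) = s(k−1)·s(k−2): e.g. ^^·* = ^^*.
Continuing: ^^*^^^^*^^*^^ · ^^*^^^^* gives term 7.

^^*^^^^*^^*^^^^*^^^^*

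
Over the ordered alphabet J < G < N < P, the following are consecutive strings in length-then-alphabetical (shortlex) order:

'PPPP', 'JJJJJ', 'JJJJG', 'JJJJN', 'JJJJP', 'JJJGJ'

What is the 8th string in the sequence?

JJJGN

Advancing 2 positions from JJJGJ through JJJGJ → JJJGG reaches term 8.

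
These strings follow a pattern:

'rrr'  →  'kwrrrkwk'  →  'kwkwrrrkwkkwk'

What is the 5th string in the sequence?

kwkwkwkwrrrkwkkwkkwkkwk

Every step adds kw to the front and kwk to the end of the previous string.
From kwkwrrrkwkkwk, 2 further steps: kwkwrrrkwkkwk → kwkwkwrrrkwkkwkkwk → (answer).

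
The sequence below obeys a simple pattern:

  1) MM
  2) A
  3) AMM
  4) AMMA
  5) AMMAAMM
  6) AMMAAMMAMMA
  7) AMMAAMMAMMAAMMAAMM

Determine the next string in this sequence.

Each term (from the third on) is the previous term followed by the one before it: term 3 = A·MM = AMM.
So term 8 is AMMAAMMAMMAAMMAAMM·AMMAAMMAMMA.

AMMAAMMAMMAAMMAAMMAMMAAMMAMMA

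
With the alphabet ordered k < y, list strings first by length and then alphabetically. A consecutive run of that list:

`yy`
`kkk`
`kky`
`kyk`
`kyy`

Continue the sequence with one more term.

The successor of kyy increments the rightmost position that isn't already y and resets every position after it to k.

ykk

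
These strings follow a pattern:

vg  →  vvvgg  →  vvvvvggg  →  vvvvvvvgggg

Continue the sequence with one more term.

Each string has the form v^{2n-1} g^{n} (n = 1, 2, …).
Setting n = 5 gives 9, 5 characters in each block.

vvvvvvvvvggggg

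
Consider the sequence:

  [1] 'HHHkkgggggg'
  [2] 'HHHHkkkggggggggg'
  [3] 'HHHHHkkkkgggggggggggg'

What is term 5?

HHHHHHHkkkkkkgggggggggggggggggg

Reading off run lengths: H runs 3, 4, 5; k runs 2, 3, 4; g runs 6, 9, 12 — each is linear in n, where the shown terms are n = 2, 3, 4.
At n = 6 the blocks have lengths 7, 6, 18.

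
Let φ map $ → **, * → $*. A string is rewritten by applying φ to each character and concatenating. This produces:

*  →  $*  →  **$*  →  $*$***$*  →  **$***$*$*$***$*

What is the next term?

$*$***$*$*$***$***$***$*$*$***$*

Applying the rule to each of the 16 symbols of **$***$*$*$***$* gives the pieces $* $* ** $* $* $* ** $* ** $* ** $* $* $* ** $*, which concatenate to the answer.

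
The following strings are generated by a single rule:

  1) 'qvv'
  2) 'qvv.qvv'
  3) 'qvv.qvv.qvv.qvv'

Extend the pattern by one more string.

qvv.qvv.qvv.qvv.qvv.qvv.qvv.qvv

Each string is two copies of the previous one joined by '.'.
So the next term is two copies of qvv.qvv.qvv.qvv with '.' between the halves.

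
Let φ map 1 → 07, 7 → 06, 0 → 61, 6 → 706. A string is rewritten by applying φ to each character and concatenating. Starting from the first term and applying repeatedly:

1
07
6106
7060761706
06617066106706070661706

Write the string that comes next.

6170670607066170670607617060661706610661706706070661706

Applying the rule to each of the 23 symbols of 06617066106706070661706 gives the pieces 61 706 706 07 06 61 706 706 07 61 706 06 61 706 61 06 61 706 706 07 06 61 706, which concatenate to the answer.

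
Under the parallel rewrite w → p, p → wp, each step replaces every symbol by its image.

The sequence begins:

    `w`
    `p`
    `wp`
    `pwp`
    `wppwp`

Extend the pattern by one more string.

pwpwppwp

Apply φ to wppwp symbol by symbol: w→p, p→wp, p→wp, w→p, p→wp; joined: p wp wp p wp.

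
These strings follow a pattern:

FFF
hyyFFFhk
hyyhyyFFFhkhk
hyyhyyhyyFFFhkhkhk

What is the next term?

s(k+1) = hyy·s(k)·hk, so each term gains hyy as a prefix and hk as a suffix.
So the next term is hyy·hyyhyyhyyFFFhkhkhk·hk.

hyyhyyhyyhyyFFFhkhkhkhk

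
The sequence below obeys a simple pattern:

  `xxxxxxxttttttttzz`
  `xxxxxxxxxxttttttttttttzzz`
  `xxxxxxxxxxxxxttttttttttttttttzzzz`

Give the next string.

xxxxxxxxxxxxxxxxttttttttttttttttttttzzzzz

The n-th term is 3n+1 x's then 4n t's then n z's, where the shown terms are n = 2, 3, 4.
Setting n = 5 gives 16, 20, 5 characters in each block.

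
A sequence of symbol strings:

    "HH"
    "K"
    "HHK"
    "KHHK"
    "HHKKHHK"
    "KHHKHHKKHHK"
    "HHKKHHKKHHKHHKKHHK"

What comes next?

From term 3 onward, concatenate the second-to-last term with the last: HH·K = HHK, K·HHK = KHHK, …
So term 8 is KHHKHHKKHHK·HHKKHHKKHHKHHKKHHK.

KHHKHHKKHHKHHKKHHKKHHKHHKKHHK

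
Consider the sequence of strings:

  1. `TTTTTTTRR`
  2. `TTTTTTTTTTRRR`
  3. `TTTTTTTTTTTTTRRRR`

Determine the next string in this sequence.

TTTTTTTTTTTTTTTTRRRRR

Each string has the form T^{3n+1} R^{n}, where the shown terms are n = 2, 3, 4.
For the next term, n = 5, so the run lengths are 16, 5.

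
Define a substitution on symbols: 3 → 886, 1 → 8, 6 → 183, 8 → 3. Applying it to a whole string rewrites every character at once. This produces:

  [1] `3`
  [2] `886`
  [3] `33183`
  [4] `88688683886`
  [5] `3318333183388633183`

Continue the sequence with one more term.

Rewriting the 19 symbols of 3318333183388633183 one by one yields 886 886 8 3 886 886 886 8 3 886 886 3 3 183 886 886 8 3 886; concatenated:

88688683886886886838868863318388688683886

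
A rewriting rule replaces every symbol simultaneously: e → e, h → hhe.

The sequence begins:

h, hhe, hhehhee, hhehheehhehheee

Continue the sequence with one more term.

hhehheehhehheeehhehheehhehheeee

Applying the rule to each of the 15 symbols of hhehheehhehheee gives the pieces hhe hhe e hhe hhe e e hhe hhe e hhe hhe e e e, which concatenate to the answer.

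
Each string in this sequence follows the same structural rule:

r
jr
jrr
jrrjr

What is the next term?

Each term (from the third on) is the previous term followed by the one before it: term 3 = jr·r = jrr.
So term 5 is jrrjr·jrr.

jrrjrjrr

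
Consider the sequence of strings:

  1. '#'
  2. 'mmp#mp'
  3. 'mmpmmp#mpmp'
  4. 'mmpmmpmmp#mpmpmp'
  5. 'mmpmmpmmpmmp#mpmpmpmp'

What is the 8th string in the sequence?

Each term wraps the previous one in mmp on the left and mp on the right.
From mmpmmpmmpmmp#mpmpmpmp, 3 further steps: mmpmmpmmpmmp#mpmpmpmp → mmpmmpmmpmmpmmp#mpmpmpmpmp → mmpmmpmmpmmpmmpmmp#mpmpmpmpmpmp → (answer).

mmpmmpmmpmmpmmpmmpmmp#mpmpmpmpmpmpmp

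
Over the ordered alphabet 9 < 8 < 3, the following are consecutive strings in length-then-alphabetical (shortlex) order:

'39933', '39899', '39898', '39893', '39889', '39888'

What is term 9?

39838

Advancing 3 positions from 39888 through 39888 → 39883 → 39839 reaches term 9.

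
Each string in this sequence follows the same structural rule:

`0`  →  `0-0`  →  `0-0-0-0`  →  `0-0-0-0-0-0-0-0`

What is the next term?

s(k+1) = s(k)·-·s(k) — each term doubles the last with '-' between the halves.
Doubling 0-0-0-0-0-0-0-0 with '-' between the halves:

0-0-0-0-0-0-0-0-0-0-0-0-0-0-0-0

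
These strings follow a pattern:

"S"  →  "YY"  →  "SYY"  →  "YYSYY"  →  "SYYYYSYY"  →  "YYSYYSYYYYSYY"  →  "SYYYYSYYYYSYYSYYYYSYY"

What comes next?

Each term (from the third on) is the two preceding terms concatenated in order: term 3 = S·YY = SYY.
The next term joins YYSYYSYYYYSYY and SYYYYSYYYYSYYSYYYYSYY.

YYSYYSYYYYSYYSYYYYSYYYYSYYSYYYYSYY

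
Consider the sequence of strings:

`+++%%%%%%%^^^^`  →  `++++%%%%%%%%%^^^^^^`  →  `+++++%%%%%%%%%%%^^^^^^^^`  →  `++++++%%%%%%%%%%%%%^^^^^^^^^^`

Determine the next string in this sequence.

Reading off run lengths: + runs 3, 4, 5, 6; % runs 7, 9, 11, 13; ^ runs 4, 6, 8, 10 — each is linear in n, where the shown terms are n = 3, 4, 5, 6.
At n = 7 the blocks have lengths 7, 15, 12.

+++++++%%%%%%%%%%%%%%%^^^^^^^^^^^^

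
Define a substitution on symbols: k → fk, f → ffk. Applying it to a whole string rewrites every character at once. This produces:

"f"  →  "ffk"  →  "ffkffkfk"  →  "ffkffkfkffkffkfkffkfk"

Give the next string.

ffkffkfkffkffkfkffkfkffkffkfkffkffkfkffkfkffkffkfkffkfk

Replace each of the 21 characters of ffkffkfkffkffkfkffkfk in place — ffk ffk fk ffk ffk fk ffk fk ffk ffk fk ffk ffk fk ffk fk ffk ffk fk ffk fk — and concatenate.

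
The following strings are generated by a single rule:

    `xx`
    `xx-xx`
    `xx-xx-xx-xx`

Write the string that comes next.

xx-xx-xx-xx-xx-xx-xx-xx

Every step duplicates the string with '-' between the halves.
One more doubling of xx-xx-xx-xx gives the answer.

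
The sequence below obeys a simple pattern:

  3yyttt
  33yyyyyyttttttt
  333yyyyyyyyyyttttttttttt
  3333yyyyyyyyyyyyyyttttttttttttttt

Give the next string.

33333yyyyyyyyyyyyyyyyyyttttttttttttttttttt

The n-th term is n 3's then 4n-2 y's then 4n-1 t's (n = 1, 2, …).
For the next term, n = 5, so the run lengths are 5, 18, 19.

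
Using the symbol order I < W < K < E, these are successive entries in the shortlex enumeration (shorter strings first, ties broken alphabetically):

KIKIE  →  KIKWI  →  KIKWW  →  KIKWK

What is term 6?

KIKKI

Advancing 2 positions from KIKWK through KIKWK → KIKWE reaches term 6.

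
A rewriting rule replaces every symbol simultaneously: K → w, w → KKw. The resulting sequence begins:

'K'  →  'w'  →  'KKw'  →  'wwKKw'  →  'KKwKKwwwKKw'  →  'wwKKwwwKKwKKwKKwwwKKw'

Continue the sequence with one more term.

φ(wwKKwwwKKwKKwKKwwwKKw) expands symbol-by-symbol to KKw KKw w w KKw KKw KKw w w KKw w w KKw w w KKw KKw KKw w w KKw; joining the 21 pieces gives the next term.

KKwKKwwwKKwKKwKKwwwKKwwwKKwwwKKwKKwKKwwwKKw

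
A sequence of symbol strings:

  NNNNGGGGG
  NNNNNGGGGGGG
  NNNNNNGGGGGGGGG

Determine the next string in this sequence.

NNNNNNNGGGGGGGGGGG

Reading off run lengths: N runs 4, 5, 6; G runs 5, 7, 9 — each is linear in n, where the shown terms are n = 3, 4, 5.
Setting n = 6 gives 7, 11 characters in each block.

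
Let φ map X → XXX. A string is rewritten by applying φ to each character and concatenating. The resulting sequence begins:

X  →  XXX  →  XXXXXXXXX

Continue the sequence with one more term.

Apply φ to XXXXXXXXX symbol by symbol: X→XXX, X→XXX, X→XXX, X→XXX, X→XXX, X→XXX, X→XXX, X→XXX, X→XXX; joined: XXX XXX XXX XXX XXX XXX XXX XXX XXX.

XXXXXXXXXXXXXXXXXXXXXXXXXXX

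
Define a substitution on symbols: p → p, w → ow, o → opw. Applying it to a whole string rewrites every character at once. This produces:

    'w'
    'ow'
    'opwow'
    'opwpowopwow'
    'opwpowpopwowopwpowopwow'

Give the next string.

opwpowpopwowpopwpowopwowopwpowpopwowopwpowopwow

φ(opwpowpopwowopwpowopwow) expands symbol-by-symbol to opw p ow p opw ow p opw p ow opw ow opw p ow p opw ow opw p ow opw ow; joining the 23 pieces gives the next term.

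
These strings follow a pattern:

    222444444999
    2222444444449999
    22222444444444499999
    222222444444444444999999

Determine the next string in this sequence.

The n-th term is n 2's then 2n 4's then n 9's, where the shown terms are n = 3, 4, 5, 6.
Setting n = 7 gives 7, 14, 7 characters in each block.

2222222444444444444449999999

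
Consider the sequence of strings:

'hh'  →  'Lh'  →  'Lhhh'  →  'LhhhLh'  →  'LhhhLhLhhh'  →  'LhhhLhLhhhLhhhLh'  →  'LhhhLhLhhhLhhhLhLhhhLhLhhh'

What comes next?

Each term (from the third on) is the previous term followed by the one before it: term 3 = Lh·hh = Lhhh.
Continuing: LhhhLhLhhhLhhhLhLhhhLhLhhh · LhhhLhLhhhLhhhLh gives term 8.

LhhhLhLhhhLhhhLhLhhhLhLhhhLhhhLhLhhhLhhhLh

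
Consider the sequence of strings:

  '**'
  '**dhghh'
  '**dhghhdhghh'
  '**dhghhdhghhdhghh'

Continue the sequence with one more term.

**dhghhdhghhdhghhdhghh

Every step adds dhghh to the end: s(k+1) = s(k)·dhghh.
So the next term is **dhghhdhghhdhghh·dhghh.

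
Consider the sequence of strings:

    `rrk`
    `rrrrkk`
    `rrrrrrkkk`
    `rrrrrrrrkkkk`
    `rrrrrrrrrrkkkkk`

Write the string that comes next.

Each string has the form r^{2n} k^{n} (n = 1, 2, …).
For the next term, n = 6, so the run lengths are 12, 6.

rrrrrrrrrrrrkkkkkk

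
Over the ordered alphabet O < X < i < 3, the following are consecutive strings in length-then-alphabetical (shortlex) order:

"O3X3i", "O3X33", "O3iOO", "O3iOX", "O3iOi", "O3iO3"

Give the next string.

Treat O3iO3 as a base-4 numeral over the given alphabet and add one, carrying through any trailing 3's.

O3iXO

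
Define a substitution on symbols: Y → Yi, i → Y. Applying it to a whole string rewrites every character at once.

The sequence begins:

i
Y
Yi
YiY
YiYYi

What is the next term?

YiYYiYiY

Expanding YiYYi: Y→Yi, i→Y, Y→Yi, Y→Yi, i→Y. Concatenated: Yi Y Yi Yi Y.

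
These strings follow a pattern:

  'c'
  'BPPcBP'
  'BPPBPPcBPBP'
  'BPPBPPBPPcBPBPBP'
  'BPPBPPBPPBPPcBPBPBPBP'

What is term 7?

Each term wraps the previous one in BPP on the left and BP on the right.
From BPPBPPBPPBPPcBPBPBPBP, 2 further steps: BPPBPPBPPBPPcBPBPBPBP → BPPBPPBPPBPPBPPcBPBPBPBPBP → (answer).

BPPBPPBPPBPPBPPBPPcBPBPBPBPBPBP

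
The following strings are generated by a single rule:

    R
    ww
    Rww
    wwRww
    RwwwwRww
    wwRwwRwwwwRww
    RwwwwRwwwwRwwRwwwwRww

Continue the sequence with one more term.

From term 3 onward, concatenate the second-to-last term with the last: R·ww = Rww, ww·Rww = wwRww, …
Continuing: wwRwwRwwwwRww · RwwwwRwwwwRwwRwwwwRww gives term 8.

wwRwwRwwwwRwwRwwwwRwwwwRwwRwwwwRww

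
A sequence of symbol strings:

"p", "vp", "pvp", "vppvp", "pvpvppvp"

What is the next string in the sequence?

vppvppvpvppvp

Each term (from the third on) is the two preceding terms concatenated in order: term 3 = p·vp = pvp.
Continuing: vppvp · pvpvppvp gives term 6.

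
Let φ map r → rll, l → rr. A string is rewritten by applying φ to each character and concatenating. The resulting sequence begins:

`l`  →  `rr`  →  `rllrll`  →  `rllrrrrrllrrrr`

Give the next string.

Replace each of the 14 characters of rllrrrrrllrrrr in place — rll rr rr rll rll rll rll rll rr rr rll rll rll rll — and concatenate.

rllrrrrrllrllrllrllrllrrrrrllrllrllrll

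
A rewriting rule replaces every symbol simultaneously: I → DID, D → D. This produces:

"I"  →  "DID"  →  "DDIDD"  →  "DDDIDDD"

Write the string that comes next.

Apply φ to DDDIDDD symbol by symbol: D→D, D→D, D→D, I→DID, D→D, D→D, D→D; joined: D D D DID D D D.

DDDDIDDDD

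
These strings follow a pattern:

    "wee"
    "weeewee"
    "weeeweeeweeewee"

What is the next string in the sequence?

Each string is two copies of the previous one joined by 'e'.
One more doubling of weeeweeeweeewee gives the answer.

weeeweeeweeeweeeweeeweeeweeewee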